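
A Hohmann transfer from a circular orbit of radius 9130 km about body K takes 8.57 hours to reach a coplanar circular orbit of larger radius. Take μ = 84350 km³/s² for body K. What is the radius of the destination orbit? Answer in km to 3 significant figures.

Transfer time t = 8.57 hours = 30852 s, and t = π√(a_t³/μ).
So a_t = (μ t²/π²)^(1/3) = (84350 × (30852)² / π²)^(1/3) = 20112 km.
Since a_t = (r₁ + r₂)/2, r₂ = 2a_t − r₁ = 2×20112 − 9130 = 31094 km.

r₂ = 31100 km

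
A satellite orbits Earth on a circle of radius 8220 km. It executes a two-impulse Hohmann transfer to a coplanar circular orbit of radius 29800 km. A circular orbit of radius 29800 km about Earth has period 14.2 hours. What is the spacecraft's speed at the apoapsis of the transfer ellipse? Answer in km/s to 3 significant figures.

v = 2.41 km/s

From Kepler's third law T² = 4π²r³/μ at r = 29800 km, T = 14.2 hours = 14.2 × 3600 s = 51120 s: μ = 4π²r³/T² = 3.99785×10^5 km³/s².
The Hohmann ellipse has a_t = (r₁ + r₂)/2 = 19010 km.
At apoapsis, r = 29800 km.
Vis-viva: v = √[μ(2/r − 1/a_t)] = √[3.99785×10^5 × (2/29800 − 1/19010)] = 2.409 km/s.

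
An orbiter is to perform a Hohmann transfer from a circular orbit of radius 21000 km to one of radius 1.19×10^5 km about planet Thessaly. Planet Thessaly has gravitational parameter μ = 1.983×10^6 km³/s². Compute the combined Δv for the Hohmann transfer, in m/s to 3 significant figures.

Transfer-ellipse semi-major axis a_t = (r₁ + r₂)/2 = (21000 + 1.190×10^5)/2 = 70000 km.
At r₁ the circular-orbit speed is v₁ = √(μ/r₁) = 9.717 km/s.
On the transfer ellipse at r₁, v² = μ(2/r − 1/a) gives v_p = √[μ(2/r₁ − 1/a_t)] = 12.67 km/s.
First burn Δv₁ = |v_p − v₁| = 2.953 km/s.
At r₂, v₂ = √(μ/r₂) = 4.082 km/s.
Transfer-orbit speed at r₂: v_a = √[μ(2/r₂ − 1/a_t)] = 2.236 km/s.
Second burn Δv₂ = |v₂ − v_a| = 1.846 km/s.
Total Δv = Δv₁ + Δv₂ = 4.799 km/s.

Δv = 4800 m/s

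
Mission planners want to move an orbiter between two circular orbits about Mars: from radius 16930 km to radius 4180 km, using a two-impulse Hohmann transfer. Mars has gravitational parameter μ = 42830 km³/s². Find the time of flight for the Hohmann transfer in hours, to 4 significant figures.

The Hohmann ellipse has a_t = (r₁ + r₂)/2 = 10555 km.
Transfer time t = π√(a_t³/μ) = π√((10555)³ / 42830) = 16461.3 s.
Converting: 16461.3 s ÷ 3600 s/hour = 4.573 hours.

t = 4.573 hours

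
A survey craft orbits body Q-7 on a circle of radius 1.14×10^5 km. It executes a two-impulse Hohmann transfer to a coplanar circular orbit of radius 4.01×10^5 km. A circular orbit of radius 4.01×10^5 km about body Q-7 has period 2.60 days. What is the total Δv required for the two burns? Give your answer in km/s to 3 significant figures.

From Kepler's third law T² = 4π²r³/μ at r = 4.01×10^5 km, T = 2.60 days = 2.60 × 86400 s = 2.2464×10^5 s: μ = 4π²r³/T² = 5.04451×10^7 km³/s².
Transfer-ellipse semi-major axis a_t = (r₁ + r₂)/2 = (1.140×10^5 + 4.010×10^5)/2 = 2.575×10^5 km.
At r₁ the circular-orbit speed is v₁ = √(μ/r₁) = 21.036 km/s.
On the transfer ellipse at r₁, vis-viva gives v_p = √[μ(2/r₁ − 1/a_t)] = 26.251 km/s.
First burn Δv₁ = |v_p − v₁| = 5.215 km/s.
Circular speed at r₂: v₂ = √(μ/r₂) = 11.216 km/s.
Transfer-orbit speed at r₂: v_a = √[μ(2/r₂ − 1/a_t)] = 7.4628 km/s.
Second burn Δv₂ = |v₂ − v_a| = 3.753 km/s.
Δv = Δv₁ + Δv₂ = 5.215 + 3.753 = 8.968 km/s.

Δv = 8.97 km/s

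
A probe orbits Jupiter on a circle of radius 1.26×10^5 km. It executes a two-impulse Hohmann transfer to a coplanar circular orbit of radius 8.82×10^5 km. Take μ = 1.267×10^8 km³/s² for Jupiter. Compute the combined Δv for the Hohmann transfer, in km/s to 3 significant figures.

The Hohmann ellipse has a_t = (r₁ + r₂)/2 = 5.040×10^5 km.
Circular speed at r₁: v₁ = √(μ/r₁) = √(1.267×10^8/1.260×10^5) = 31.71 km/s.
On the transfer ellipse at r₁, vis-viva equation gives v_p = √[μ(2/r₁ − 1/a_t)] = 41.95 km/s.
First burn Δv₁ = |v_p − v₁| = 10.24 km/s.
Circular speed at r₂: v₂ = √(μ/r₂) = 11.9854 km/s.
Transfer-orbit speed at r₂: v_a = √[μ(2/r₂ − 1/a_t)] = 5.99272 km/s.
Second burn Δv₂ = |v₂ − v_a| = 5.993 km/s.
Total Δv = Δv₁ + Δv₂ = 16.23 km/s.

Δv = 16.2 km/s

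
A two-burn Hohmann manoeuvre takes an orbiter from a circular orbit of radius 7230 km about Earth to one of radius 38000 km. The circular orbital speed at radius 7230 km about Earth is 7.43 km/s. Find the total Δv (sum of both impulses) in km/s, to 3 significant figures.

From the circular-orbit relation v² = μ/r at r = 7230 km: μ = v²r = (7.43)² × 7230 = 3.99131×10^5 km³/s².
Semi-major axis of the transfer orbit: a_t = (7230 + 38000)/2 = 22615 km.
Circular speed at r₁: v₁ = √(μ/r₁) = √(3.99131×10^5/7230) = 7.4300 km/s.
On the transfer ellipse at r₁, vis-viva equation gives v_p = √[μ(2/r₁ − 1/a_t)] = 9.6312 km/s.
First burn Δv₁ = |v_p − v₁| = 2.2012 km/s.
At r₂, v₂ = √(μ/r₂) = 3.2409 km/s.
Transfer-orbit speed at r₂: v_a = √[μ(2/r₂ − 1/a_t)] = 1.8325 km/s.
Second burn Δv₂ = |v₂ − v_a| = 1.4084 km/s.
Δv = Δv₁ + Δv₂ = 2.2012 + 1.4084 = 3.610 km/s.

Δv = 3.61 km/s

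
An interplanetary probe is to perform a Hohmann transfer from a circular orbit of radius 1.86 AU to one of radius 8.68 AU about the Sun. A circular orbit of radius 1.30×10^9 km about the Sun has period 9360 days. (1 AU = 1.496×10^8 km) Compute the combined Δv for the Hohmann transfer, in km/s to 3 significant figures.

Δv = 10.3 km/s

From Kepler's third law T² = 4π²r³/μ at r = 1.30×10^9 km, T = 9360 days = 9360 × 86400 s = 8.08704×10^8 s: μ = 4π²r³/T² = 1.32620×10^11 km³/s².
In km: r₁ = 1.86 × 1.496×10^8 = 2.78256×10^8 km; r₂ = 8.68 × 1.496×10^8 = 1.298528×10^9 km.
Transfer-ellipse semi-major axis a_t = (r₁ + r₂)/2 = (2.78256×10^8 + 1.298528×10^9)/2 = 7.88392×10^8 km.
At r₁ the circular-orbit speed is v₁ = √(μ/r₁) = 21.831 km/s.
Transfer-orbit speed at r₁ (vis-viva): v_p = √[μ(2/r₁ − 1/a_t)] = 28.018 km/s.
First burn Δv₁ = |v_p − v₁| = 6.187 km/s.
Circular speed at r₂: v₂ = √(μ/r₂) = 10.106 km/s.
Transfer-orbit speed at r₂: v_a = √[μ(2/r₂ − 1/a_t)] = 6.0039 km/s.
Second burn Δv₂ = |v₂ − v_a| = 4.102 km/s.
Δv = Δv₁ + Δv₂ = 6.187 + 4.102 = 10.29 km/s.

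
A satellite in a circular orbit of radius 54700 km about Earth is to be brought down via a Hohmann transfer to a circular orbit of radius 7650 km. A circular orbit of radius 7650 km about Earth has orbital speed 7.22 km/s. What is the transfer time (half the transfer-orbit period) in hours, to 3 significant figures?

From the circular-orbit relation v² = μ/r at r = 7650 km: μ = v²r = (7.22)² × 7650 = 3.98782×10^5 km³/s².
Semi-major axis of the transfer orbit: a_t = (54700 + 7650)/2 = 31175 km.
By Kepler's third law the transfer-orbit period is T = 2π√(a_t³/μ), so t = T/2 = 27380 s.
Converting: 27380 s ÷ 3600 s/hour = 7.61 hours.

t = 7.61 hours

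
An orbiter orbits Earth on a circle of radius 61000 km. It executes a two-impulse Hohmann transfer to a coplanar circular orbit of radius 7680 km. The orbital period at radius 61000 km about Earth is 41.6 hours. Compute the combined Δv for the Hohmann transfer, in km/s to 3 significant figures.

Δv = 3.75 km/s

From Kepler's third law T² = 4π²r³/μ at r = 61000 km, T = 41.6 hours = 41.6 × 3600 s = 1.4976×10^5 s: μ = 4π²r³/T² = 3.99538×10^5 km³/s².
Transfer-ellipse semi-major axis a_t = (r₁ + r₂)/2 = (61000 + 7680)/2 = 34340 km.
Circular speed at r₁: v₁ = √(μ/r₁) = √(3.99538×10^5/61000) = 2.559 km/s.
On the transfer ellipse at r₁, v² = μ(2/r − 1/a) gives v_a = √[μ(2/r₁ − 1/a_t)] = 1.210 km/s.
First burn Δv₁ = |v_a − v₁| = 1.349 km/s.
At r₂, v₂ = √(μ/r₂) = 7.213 km/s.
Transfer-orbit speed at r₂: v_p = √[μ(2/r₂ − 1/a_t)] = 9.613 km/s.
Second burn Δv₂ = |v₂ − v_p| = 2.400 km/s.
Δv = Δv₁ + Δv₂ = 1.349 + 2.400 = 3.749 km/s.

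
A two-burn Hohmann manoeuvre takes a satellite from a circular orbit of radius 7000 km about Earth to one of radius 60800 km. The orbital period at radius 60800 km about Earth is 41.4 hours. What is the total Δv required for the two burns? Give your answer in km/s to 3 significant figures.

From Kepler's third law T² = 4π²r³/μ at r = 60800 km, T = 41.4 hours = 41.4 × 3600 s = 1.4904×10^5 s: μ = 4π²r³/T² = 3.99452×10^5 km³/s².
Semi-major axis of the transfer orbit: a_t = (7000 + 60800)/2 = 33900 km.
Circular speed at r₁: v₁ = √(μ/r₁) = √(3.99452×10^5/7000) = 7.5541 km/s.
On the transfer ellipse at r₁, vis-viva equation gives v_p = √[μ(2/r₁ − 1/a_t)] = 10.117 km/s.
First burn Δv₁ = |v_p − v₁| = 2.563 km/s.
Circular speed at r₂: v₂ = √(μ/r₂) = 2.563 km/s.
Transfer-orbit speed at r₂: v_a = √[μ(2/r₂ − 1/a_t)] = 1.165 km/s.
Second burn Δv₂ = |v₂ − v_a| = 1.398 km/s.
Δv = Δv₁ + Δv₂ = 2.563 + 1.398 = 3.961 km/s.

Δv = 3.96 km/s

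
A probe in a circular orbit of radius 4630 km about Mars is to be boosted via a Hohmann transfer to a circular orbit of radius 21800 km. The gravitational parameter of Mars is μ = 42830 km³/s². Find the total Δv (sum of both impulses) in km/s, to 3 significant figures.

The Hohmann ellipse has a_t = (r₁ + r₂)/2 = 13215 km.
At r₁ the circular-orbit speed is v₁ = √(μ/r₁) = 3.0415 km/s.
On the transfer ellipse at r₁, v² = μ(2/r − 1/a) gives v_p = √[μ(2/r₁ − 1/a_t)] = 3.9064 km/s.
First burn Δv₁ = |v_p − v₁| = 0.8649 km/s.
Circular speed at r₂: v₂ = √(μ/r₂) = 1.4017 km/s.
Transfer-orbit speed at r₂: v_a = √[μ(2/r₂ − 1/a_t)] = 0.82966 km/s.
Second burn Δv₂ = |v₂ − v_a| = 0.5720 km/s.
Total Δv = Δv₁ + Δv₂ = 1.437 km/s.

Δv = 1.44 km/s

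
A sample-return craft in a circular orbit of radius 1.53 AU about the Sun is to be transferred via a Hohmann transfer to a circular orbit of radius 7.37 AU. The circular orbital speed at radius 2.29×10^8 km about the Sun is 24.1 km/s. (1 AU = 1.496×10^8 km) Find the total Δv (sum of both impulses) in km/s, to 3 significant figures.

From the circular-orbit relation v² = μ/r at r = 2.29×10^8 km: μ = v²r = (24.1)² × 2.29×10^8 = 1.33005×10^11 km³/s².
In km: r₁ = 1.53 × 1.496×10^8 = 2.28888×10^8 km; r₂ = 7.37 × 1.496×10^8 = 1.102552×10^9 km.
Semi-major axis of the transfer orbit: a_t = (2.28888×10^8 + 1.102552×10^9)/2 = 6.6572×10^8 km.
At r₁ the circular-orbit speed is v₁ = √(μ/r₁) = 24.106 km/s.
Transfer-orbit speed at r₁ (vis-viva): v_p = √[μ(2/r₁ − 1/a_t)] = 31.023 km/s.
First burn Δv₁ = |v_p − v₁| = 6.917 km/s.
At r₂, v₂ = √(μ/r₂) = 10.983 km/s.
Transfer-orbit speed at r₂: v_a = √[μ(2/r₂ − 1/a_t)] = 6.4402 km/s.
Second burn Δv₂ = |v₂ − v_a| = 4.543 km/s.
Δv = Δv₁ + Δv₂ = 6.917 + 4.543 = 11.46 km/s.

Δv = 11.5 km/s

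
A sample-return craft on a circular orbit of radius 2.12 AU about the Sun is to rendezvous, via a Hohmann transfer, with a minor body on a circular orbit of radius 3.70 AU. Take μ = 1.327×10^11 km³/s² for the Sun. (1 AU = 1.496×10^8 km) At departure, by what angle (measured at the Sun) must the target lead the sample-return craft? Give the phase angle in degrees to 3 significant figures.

In km: r₁ = 2.12 × 1.496×10^8 = 3.17152×10^8 km; r₂ = 3.70 × 1.496×10^8 = 5.5352×10^8 km.
The Hohmann ellipse has a_t = (r₁ + r₂)/2 = 4.35336×10^8 km.
The half-period of the transfer ellipse is t = π√(a_t³/μ) = 7.833×10^7 s.
Target angular speed ω₂ = √(μ/r₂³) = 2.797×10^-8 rad/s.
Angle swept by the target during transfer: ω₂·t = 2.191 rad = 125.5°.
The sample-return craft traverses 180° on the transfer ellipse, so the target must lead by 180° − 125.5° = 54.5°.

φ = 54.5°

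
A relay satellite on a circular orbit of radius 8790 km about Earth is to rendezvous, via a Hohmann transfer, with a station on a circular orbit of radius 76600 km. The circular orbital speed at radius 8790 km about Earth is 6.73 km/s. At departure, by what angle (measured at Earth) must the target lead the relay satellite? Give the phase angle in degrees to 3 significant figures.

φ = 105°

From the circular-orbit relation v² = μ/r at r = 8790 km: μ = v²r = (6.73)² × 8790 = 3.98125×10^5 km³/s².
Transfer-ellipse semi-major axis a_t = (r₁ + r₂)/2 = (8790 + 76600)/2 = 42695 km.
Transfer time t = π√(a_t³/μ) = 43924 s.
The target's mean motion on its circular orbit is ω₂ = √(μ/r₂³) = 2.9762×10^-5 rad/s.
Angle swept by the target during transfer: ω₂·t = 1.3073 rad = 74.90°.
Arrival is 180° from departure on the ellipse, so φ = 180° − 74.90° = 105°.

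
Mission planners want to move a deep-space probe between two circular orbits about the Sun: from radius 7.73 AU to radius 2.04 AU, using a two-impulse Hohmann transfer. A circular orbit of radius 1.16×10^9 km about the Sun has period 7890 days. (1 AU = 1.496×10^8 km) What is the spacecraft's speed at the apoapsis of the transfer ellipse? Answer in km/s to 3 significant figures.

From Kepler's third law T² = 4π²r³/μ at r = 1.16×10^9 km, T = 7890 days = 7890 × 86400 s = 6.81696×10^8 s: μ = 4π²r³/T² = 1.32603×10^11 km³/s².
In km: r₁ = 7.73 × 1.496×10^8 = 1.156408×10^9 km; r₂ = 2.04 × 1.496×10^8 = 3.05184×10^8 km.
The Hohmann ellipse has a_t = (r₁ + r₂)/2 = 7.30796×10^8 km.
At apoapsis, r = 1.156408×10^9 km.
Applying v² = μ(2/r − 1/a_t): v = 6.920 km/s.

v = 6.92 km/s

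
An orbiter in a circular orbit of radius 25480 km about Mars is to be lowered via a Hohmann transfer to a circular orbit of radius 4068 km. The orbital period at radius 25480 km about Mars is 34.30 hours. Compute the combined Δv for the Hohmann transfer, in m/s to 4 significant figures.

Δv = 1633 m/s

From Kepler's third law T² = 4π²r³/μ at r = 25480 km, T = 34.30 hours = 34.30 × 3600 s = 1.2348×10^5 s: μ = 4π²r³/T² = 42831.6 km³/s².
Semi-major axis of the transfer orbit: a_t = (25480 + 4068)/2 = 14774 km.
Circular speed at r₁: v₁ = √(μ/r₁) = √(42831.6/25480) = 1.29653 km/s.
Transfer-orbit speed at r₁ (vis-viva equation): v_a = √[μ(2/r₁ − 1/a_t)] = 0.680337 km/s.
First burn Δv₁ = |v_a − v₁| = 0.61619 km/s.
Circular speed at r₂: v₂ = √(μ/r₂) = 3.2448 km/s.
Transfer-orbit speed at r₂: v_p = √[μ(2/r₂ − 1/a_t)] = 4.2613 km/s.
Second burn Δv₂ = |v₂ − v_p| = 1.0165 km/s.
Δv = Δv₁ + Δv₂ = 0.61619 + 1.0165 = 1.633 km/s.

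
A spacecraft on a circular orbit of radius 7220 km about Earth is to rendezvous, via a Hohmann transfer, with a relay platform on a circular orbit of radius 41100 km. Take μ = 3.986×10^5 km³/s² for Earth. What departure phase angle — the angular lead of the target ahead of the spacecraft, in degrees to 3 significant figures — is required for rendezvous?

The Hohmann ellipse has a_t = (r₁ + r₂)/2 = 24160 km.
The half-period of the transfer ellipse is t = π√(a_t³/μ) = 18690 s.
Target angular speed ω₂ = √(μ/r₂³) = 7.577×10^-5 rad/s.
Angle swept by the target during transfer: ω₂·t = 1.416 rad = 81.13°.
Arrival is 180° from departure on the ellipse, so φ = 180° − 81.13° = 98.9°.

φ = 98.9°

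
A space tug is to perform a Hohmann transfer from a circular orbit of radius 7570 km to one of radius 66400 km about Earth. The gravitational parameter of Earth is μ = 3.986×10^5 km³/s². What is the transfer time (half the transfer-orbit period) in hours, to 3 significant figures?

Transfer-ellipse semi-major axis a_t = (r₁ + r₂)/2 = (7570 + 66400)/2 = 36985 km.
Transfer time t = π√(a_t³/μ) = π√((36985)³ / 3.986×10^5) = 35390 s.
Converting: 35390 s ÷ 3600 s/hour = 9.83 hours.

t = 9.83 hours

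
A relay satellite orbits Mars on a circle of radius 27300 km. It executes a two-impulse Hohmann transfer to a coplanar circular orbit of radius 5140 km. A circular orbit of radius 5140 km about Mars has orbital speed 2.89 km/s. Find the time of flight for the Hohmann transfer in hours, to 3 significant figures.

From the circular-orbit relation v² = μ/r at r = 5140 km: μ = v²r = (2.89)² × 5140 = 42929.8 km³/s².
The Hohmann ellipse has a_t = (r₁ + r₂)/2 = 16220 km.
Half the transfer-orbit period gives t = π√(a_t³/μ) = 31320 s.
Converting: 31320 s ÷ 3600 s/hour = 8.70 hours.

t = 8.70 hours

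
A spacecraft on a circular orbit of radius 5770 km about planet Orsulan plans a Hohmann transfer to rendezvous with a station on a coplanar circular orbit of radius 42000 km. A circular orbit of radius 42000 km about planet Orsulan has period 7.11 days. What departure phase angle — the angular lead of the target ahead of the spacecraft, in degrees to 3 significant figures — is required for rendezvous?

From Kepler's third law T² = 4π²r³/μ at r = 42000 km, T = 7.11 days = 7.11 × 86400 s = 6.14304×10^5 s: μ = 4π²r³/T² = 7750.70 km³/s².
The Hohmann ellipse has a_t = (r₁ + r₂)/2 = 23885 km.
The half-period of the transfer ellipse is t = π√(a_t³/μ) = 1.317×10^5 s.
The target's mean motion on its circular orbit is ω₂ = √(μ/r₂³) = 1.023×10^-5 rad/s.
Angle swept by the target during transfer: ω₂·t = 1.3473 rad = 77.19°.
The spacecraft traverses 180° on the transfer ellipse, so the target must lead by 180° − 77.19° = 103°.

φ = 103°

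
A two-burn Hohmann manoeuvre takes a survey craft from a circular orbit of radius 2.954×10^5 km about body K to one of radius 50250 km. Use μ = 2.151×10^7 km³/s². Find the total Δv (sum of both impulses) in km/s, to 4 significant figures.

The Hohmann ellipse has a_t = (r₁ + r₂)/2 = 1.72825×10^5 km.
At r₁ the circular-orbit speed is v₁ = √(μ/r₁) = 8.533 km/s.
Transfer-orbit speed at r₁ (vis-viva equation): v_a = √[μ(2/r₁ − 1/a_t)] = 4.601 km/s.
First burn Δv₁ = |v_a − v₁| = 3.932 km/s.
Circular speed at r₂: v₂ = √(μ/r₂) = 20.69 km/s.
Transfer-orbit speed at r₂: v_p = √[μ(2/r₂ − 1/a_t)] = 27.05 km/s.
Second burn Δv₂ = |v₂ − v_p| = 6.360 km/s.
Δv = Δv₁ + Δv₂ = 3.932 + 6.360 = 10.29 km/s.

Δv = 10.29 km/s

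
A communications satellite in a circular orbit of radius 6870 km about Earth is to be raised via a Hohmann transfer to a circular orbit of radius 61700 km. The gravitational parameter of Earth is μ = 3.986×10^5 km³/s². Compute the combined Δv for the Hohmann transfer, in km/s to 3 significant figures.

Semi-major axis of the transfer orbit: a_t = (6870 + 61700)/2 = 34285 km.
Circular speed at r₁: v₁ = √(μ/r₁) = √(3.986×10^5/6870) = 7.6171 km/s.
On the transfer ellipse at r₁, vis-viva equation gives v_p = √[μ(2/r₁ − 1/a_t)] = 10.218 km/s.
First burn Δv₁ = |v_p − v₁| = 2.601 km/s.
Circular speed at r₂: v₂ = √(μ/r₂) = 2.542 km/s.
Transfer-orbit speed at r₂: v_a = √[μ(2/r₂ − 1/a_t)] = 1.138 km/s.
Second burn Δv₂ = |v₂ − v_a| = 1.404 km/s.
Δv = Δv₁ + Δv₂ = 2.601 + 1.404 = 4.005 km/s.

Δv = 4.01 km/s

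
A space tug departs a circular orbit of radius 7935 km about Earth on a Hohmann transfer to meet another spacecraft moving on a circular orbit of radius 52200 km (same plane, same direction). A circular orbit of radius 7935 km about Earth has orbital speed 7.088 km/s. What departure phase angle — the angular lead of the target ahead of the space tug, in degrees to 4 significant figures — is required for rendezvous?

From the circular-orbit relation v² = μ/r at r = 7935 km: μ = v²r = (7.088)² × 7935 = 3.98652×10^5 km³/s².
The Hohmann ellipse has a_t = (r₁ + r₂)/2 = 30067.5 km.
The half-period of the transfer ellipse is t = π√(a_t³/μ) = 25942 s.
The target's mean motion on its circular orbit is ω₂ = √(μ/r₂³) = 5.2941×10^-5 rad/s.
Angle swept by the target during transfer: ω₂·t = 1.3734 rad = 78.69°.
Arrival is 180° from departure on the ellipse, so φ = 180° − 78.69° = 101.3°.

φ = 101.3°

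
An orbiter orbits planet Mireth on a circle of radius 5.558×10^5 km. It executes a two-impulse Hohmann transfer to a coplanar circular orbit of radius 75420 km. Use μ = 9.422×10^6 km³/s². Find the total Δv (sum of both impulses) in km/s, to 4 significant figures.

Semi-major axis of the transfer orbit: a_t = (5.558×10^5 + 75420)/2 = 3.1561×10^5 km.
Circular speed at r₁: v₁ = √(μ/r₁) = √(9.422×10^6/5.558×10^5) = 4.1173 km/s.
Transfer-orbit speed at r₁ (v² = μ(2/r − 1/a)): v_a = √[μ(2/r₁ − 1/a_t)] = 2.0127 km/s.
First burn Δv₁ = |v_a − v₁| = 2.105 km/s.
Circular speed at r₂: v₂ = √(μ/r₂) = 11.177 km/s.
Transfer-orbit speed at r₂: v_p = √[μ(2/r₂ − 1/a_t)] = 14.832 km/s.
Second burn Δv₂ = |v₂ − v_p| = 3.655 km/s.
Total Δv = Δv₁ + Δv₂ = 5.760 km/s.

Δv = 5.760 km/s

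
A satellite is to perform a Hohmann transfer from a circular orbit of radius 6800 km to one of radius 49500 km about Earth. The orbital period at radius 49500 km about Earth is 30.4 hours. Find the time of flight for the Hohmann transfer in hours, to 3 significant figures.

t = 6.52 hours

From Kepler's third law T² = 4π²r³/μ at r = 49500 km, T = 30.4 hours = 30.4 × 3600 s = 1.0944×10^5 s: μ = 4π²r³/T² = 3.99782×10^5 km³/s².
Transfer-ellipse semi-major axis a_t = (r₁ + r₂)/2 = (6800 + 49500)/2 = 28150 km.
Half the transfer-orbit period gives t = π√(a_t³/μ) = 23470 s.
Converting: 23470 s ÷ 3600 s/hour = 6.52 hours.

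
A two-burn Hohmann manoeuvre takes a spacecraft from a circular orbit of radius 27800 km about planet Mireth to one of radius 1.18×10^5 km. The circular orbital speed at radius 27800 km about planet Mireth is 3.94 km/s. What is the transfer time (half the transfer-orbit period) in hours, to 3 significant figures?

From the circular-orbit relation v² = μ/r at r = 27800 km: μ = v²r = (3.94)² × 27800 = 4.31556×10^5 km³/s².
Semi-major axis of the transfer orbit: a_t = (27800 + 1.180×10^5)/2 = 72900 km.
By Kepler's third law the transfer-orbit period is T = 2π√(a_t³/μ), so t = T/2 = 94130 s.
Converting: 94130 s ÷ 3600 s/hour = 26.1 hours.

t = 26.1 hours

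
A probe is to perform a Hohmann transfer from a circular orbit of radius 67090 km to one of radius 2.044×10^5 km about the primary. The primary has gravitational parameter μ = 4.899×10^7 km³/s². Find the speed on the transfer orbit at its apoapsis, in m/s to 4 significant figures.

Transfer-ellipse semi-major axis a_t = (r₁ + r₂)/2 = (67090 + 2.044×10^5)/2 = 1.35745×10^5 km.
The apoapsis of the transfer ellipse is at r = 2.044×10^5 km.
Applying v² = μ(2/r − 1/a_t): v = 10.88 km/s.

v = 10880 m/s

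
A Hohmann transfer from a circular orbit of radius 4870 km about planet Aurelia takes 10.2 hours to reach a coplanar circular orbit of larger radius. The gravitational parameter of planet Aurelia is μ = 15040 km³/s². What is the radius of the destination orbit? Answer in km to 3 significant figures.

r₂ = 20600 km

Transfer time t = 10.2 hours = 36720 s, and t = π√(a_t³/μ).
So a_t = (μ t²/π²)^(1/3) = (15040 × (36720)² / π²)^(1/3) = 12713 km.
Since a_t = (r₁ + r₂)/2, r₂ = 2a_t − r₁ = 2×12713 − 4870 = 20556 km.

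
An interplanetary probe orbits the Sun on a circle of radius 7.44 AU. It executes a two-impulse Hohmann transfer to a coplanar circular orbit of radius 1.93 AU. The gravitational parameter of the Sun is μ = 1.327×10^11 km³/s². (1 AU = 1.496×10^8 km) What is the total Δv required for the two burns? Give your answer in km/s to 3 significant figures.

Δv = 9.49 km/s

In km: r₁ = 7.44 × 1.496×10^8 = 1.113024×10^9 km; r₂ = 1.93 × 1.496×10^8 = 2.88728×10^8 km.
Transfer-ellipse semi-major axis a_t = (r₁ + r₂)/2 = (1.113024×10^9 + 2.88728×10^8)/2 = 7.00876×10^8 km.
Circular speed at r₁: v₁ = √(μ/r₁) = √(1.327×10^11/1.113024×10^9) = 10.919 km/s.
Transfer-orbit speed at r₁ (v² = μ(2/r − 1/a)): v_a = √[μ(2/r₁ − 1/a_t)] = 7.0082 km/s.
First burn Δv₁ = |v_a − v₁| = 3.911 km/s.
At r₂, v₂ = √(μ/r₂) = 21.438 km/s.
Transfer-orbit speed at r₂: v_p = √[μ(2/r₂ − 1/a_t)] = 27.016 km/s.
Second burn Δv₂ = |v₂ − v_p| = 5.578 km/s.
Δv = Δv₁ + Δv₂ = 3.911 + 5.578 = 9.489 km/s.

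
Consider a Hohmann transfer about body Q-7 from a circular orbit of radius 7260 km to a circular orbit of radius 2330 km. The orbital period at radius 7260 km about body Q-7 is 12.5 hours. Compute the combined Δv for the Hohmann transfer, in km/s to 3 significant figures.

Δv = 0.719 km/s

From Kepler's third law T² = 4π²r³/μ at r = 7260 km, T = 12.5 hours = 12.5 × 3600 s = 45000 s: μ = 4π²r³/T² = 7460.10 km³/s².
Semi-major axis of the transfer orbit: a_t = (7260 + 2330)/2 = 4795 km.
At r₁ the circular-orbit speed is v₁ = √(μ/r₁) = 1.0137 km/s.
Transfer-orbit speed at r₁ (vis-viva equation): v_a = √[μ(2/r₁ − 1/a_t)] = 0.70662 km/s.
First burn Δv₁ = |v_a − v₁| = 0.3071 km/s.
At r₂, v₂ = √(μ/r₂) = 1.78935 km/s.
Transfer-orbit speed at r₂: v_p = √[μ(2/r₂ − 1/a_t)] = 2.20175 km/s.
Second burn Δv₂ = |v₂ − v_p| = 0.4124 km/s.
Δv = Δv₁ + Δv₂ = 0.3071 + 0.4124 = 0.7195 km/s.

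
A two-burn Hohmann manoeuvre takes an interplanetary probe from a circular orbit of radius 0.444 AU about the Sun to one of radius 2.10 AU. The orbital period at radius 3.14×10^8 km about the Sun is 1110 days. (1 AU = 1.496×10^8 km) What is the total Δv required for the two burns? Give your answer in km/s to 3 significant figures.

From Kepler's third law T² = 4π²r³/μ at r = 3.14×10^8 km, T = 1110 days = 1110 × 86400 s = 9.5904×10^7 s: μ = 4π²r³/T² = 1.32885×10^11 km³/s².
In km: r₁ = 0.444 × 1.496×10^8 = 6.64224×10^7 km; r₂ = 2.10 × 1.496×10^8 = 3.1416×10^8 km.
The Hohmann ellipse has a_t = (r₁ + r₂)/2 = 1.902912×10^8 km.
Circular speed at r₁: v₁ = √(μ/r₁) = √(1.32885×10^11/6.64224×10^7) = 44.73 km/s.
Transfer-orbit speed at r₁ (v² = μ(2/r − 1/a)): v_p = √[μ(2/r₁ − 1/a_t)] = 57.47 km/s.
First burn Δv₁ = |v_p − v₁| = 12.74 km/s.
Circular speed at r₂: v₂ = √(μ/r₂) = 20.567 km/s.
Transfer-orbit speed at r₂: v_a = √[μ(2/r₂ − 1/a_t)] = 12.151 km/s.
Second burn Δv₂ = |v₂ − v_a| = 8.416 km/s.
Δv = Δv₁ + Δv₂ = 12.74 + 8.416 = 21.16 km/s.

Δv = 21.2 km/s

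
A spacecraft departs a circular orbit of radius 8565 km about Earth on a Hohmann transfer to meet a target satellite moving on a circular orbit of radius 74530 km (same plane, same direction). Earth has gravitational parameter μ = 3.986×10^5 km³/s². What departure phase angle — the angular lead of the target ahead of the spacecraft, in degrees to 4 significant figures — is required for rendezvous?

φ = 105.1°

The Hohmann ellipse has a_t = (r₁ + r₂)/2 = 41547.5 km.
The half-period of the transfer ellipse is t = π√(a_t³/μ) = 42140 s.
Target angular speed ω₂ = √(μ/r₂³) = 3.103×10^-5 rad/s.
Angle swept by the target during transfer: ω₂·t = 1.3076 rad = 74.92°.
Arrival is 180° from departure on the ellipse, so φ = 180° − 74.92° = 105.1°.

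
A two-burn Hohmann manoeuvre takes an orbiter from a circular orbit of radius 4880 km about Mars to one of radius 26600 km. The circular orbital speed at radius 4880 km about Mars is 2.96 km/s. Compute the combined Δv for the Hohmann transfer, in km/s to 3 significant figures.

Δv = 1.45 km/s

From the circular-orbit relation v² = μ/r at r = 4880 km: μ = v²r = (2.96)² × 4880 = 42756.6 km³/s².
Transfer-ellipse semi-major axis a_t = (r₁ + r₂)/2 = (4880 + 26600)/2 = 15740 km.
Circular speed at r₁: v₁ = √(μ/r₁) = √(42756.6/4880) = 2.960 km/s.
Transfer-orbit speed at r₁ (v² = μ(2/r − 1/a)): v_p = √[μ(2/r₁ − 1/a_t)] = 3.848 km/s.
First burn Δv₁ = |v_p − v₁| = 0.8880 km/s.
Circular speed at r₂: v₂ = √(μ/r₂) = 1.2678 km/s.
Transfer-orbit speed at r₂: v_a = √[μ(2/r₂ − 1/a_t)] = 0.70594 km/s.
Second burn Δv₂ = |v₂ − v_a| = 0.5619 km/s.
Δv = Δv₁ + Δv₂ = 0.8880 + 0.5619 = 1.450 km/s.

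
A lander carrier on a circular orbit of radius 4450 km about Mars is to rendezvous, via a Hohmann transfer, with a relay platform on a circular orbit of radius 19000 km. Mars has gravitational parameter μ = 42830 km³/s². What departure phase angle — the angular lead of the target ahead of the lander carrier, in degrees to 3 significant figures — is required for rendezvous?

φ = 92.7°

Transfer-ellipse semi-major axis a_t = (r₁ + r₂)/2 = (4450 + 19000)/2 = 11725 km.
The half-period of the transfer ellipse is t = π√(a_t³/μ) = 19270 s.
Target angular speed ω₂ = √(μ/r₂³) = 7.902×10^-5 rad/s.
Angle swept by the target during transfer: ω₂·t = 1.523 rad = 87.26°.
Arrival is 180° from departure on the ellipse, so φ = 180° − 87.26° = 92.7°.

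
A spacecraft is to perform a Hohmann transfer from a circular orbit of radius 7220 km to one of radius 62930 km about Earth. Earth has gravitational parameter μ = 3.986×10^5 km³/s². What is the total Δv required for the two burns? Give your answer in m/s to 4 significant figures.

The Hohmann ellipse has a_t = (r₁ + r₂)/2 = 35075 km.
At r₁ the circular-orbit speed is v₁ = √(μ/r₁) = 7.430 km/s.
On the transfer ellipse at r₁, vis-viva gives v_p = √[μ(2/r₁ − 1/a_t)] = 9.952 km/s.
First burn Δv₁ = |v_p − v₁| = 2.522 km/s.
At r₂, v₂ = √(μ/r₂) = 2.517 km/s.
Transfer-orbit speed at r₂: v_a = √[μ(2/r₂ − 1/a_t)] = 1.142 km/s.
Second burn Δv₂ = |v₂ − v_a| = 1.375 km/s.
Δv = Δv₁ + Δv₂ = 2.522 + 1.375 = 3.897 km/s.

Δv = 3897 m/s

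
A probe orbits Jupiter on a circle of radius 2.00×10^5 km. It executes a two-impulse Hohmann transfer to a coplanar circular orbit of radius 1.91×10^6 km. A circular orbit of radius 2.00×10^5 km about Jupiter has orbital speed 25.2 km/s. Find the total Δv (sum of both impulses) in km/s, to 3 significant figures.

Δv = 13.3 km/s

From the circular-orbit relation v² = μ/r at r = 2.00×10^5 km: μ = v²r = (25.2)² × 2.00×10^5 = 1.27008×10^8 km³/s².
The Hohmann ellipse has a_t = (r₁ + r₂)/2 = 1.055×10^6 km.
At r₁ the circular-orbit speed is v₁ = √(μ/r₁) = 25.200 km/s.
On the transfer ellipse at r₁, vis-viva gives v_p = √[μ(2/r₁ − 1/a_t)] = 33.907 km/s.
First burn Δv₁ = |v_p − v₁| = 8.707 km/s.
At r₂, v₂ = √(μ/r₂) = 8.1545 km/s.
Transfer-orbit speed at r₂: v_a = √[μ(2/r₂ − 1/a_t)] = 3.5505 km/s.
Second burn Δv₂ = |v₂ − v_a| = 4.604 km/s.
Δv = Δv₁ + Δv₂ = 8.707 + 4.604 = 13.31 km/s.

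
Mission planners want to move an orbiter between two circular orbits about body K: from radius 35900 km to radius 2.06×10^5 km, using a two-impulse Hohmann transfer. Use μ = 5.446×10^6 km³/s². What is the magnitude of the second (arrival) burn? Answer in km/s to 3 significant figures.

The Hohmann ellipse has a_t = (r₁ + r₂)/2 = 1.2095×10^5 km.
On the circular orbit at r = 2.060×10^5 km, v_c = √(μ/r) = 5.14168 km/s.
Vis-viva on the transfer ellipse at r = 2.060×10^5 km gives v_t = √[μ(2/r − 1/a_t)] = 2.80123 km/s.
Δv₂ = |v_t − v_c| = |2.80123 − 5.14168| = 2.340 km/s.

Δv₂ = 2.34 km/s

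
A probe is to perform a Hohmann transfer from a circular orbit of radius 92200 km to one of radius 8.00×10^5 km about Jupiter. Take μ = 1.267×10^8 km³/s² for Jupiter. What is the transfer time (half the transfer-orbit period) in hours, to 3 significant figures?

Transfer-ellipse semi-major axis a_t = (r₁ + r₂)/2 = (92200 + 8.000×10^5)/2 = 4.461×10^5 km.
Half the transfer-orbit period gives t = π√(a_t³/μ) = 83160 s.
Converting: 83160 s ÷ 3600 s/hour = 23.1 hours.

t = 23.1 hours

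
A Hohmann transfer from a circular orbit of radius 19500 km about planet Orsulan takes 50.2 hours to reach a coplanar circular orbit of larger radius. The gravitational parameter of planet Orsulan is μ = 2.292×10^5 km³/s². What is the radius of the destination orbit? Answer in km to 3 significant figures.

r₂ = 1.63×10^5 km

Transfer time t = 50.2 hours = 1.8072×10^5 s, and t = π√(a_t³/μ).
So a_t = (μ t²/π²)^(1/3) = (2.292×10^5 × (1.8072×10^5)² / π²)^(1/3) = 91196 km.
Since a_t = (r₁ + r₂)/2, r₂ = 2a_t − r₁ = 2×91196 − 19500 = 1.62892×10^5 km.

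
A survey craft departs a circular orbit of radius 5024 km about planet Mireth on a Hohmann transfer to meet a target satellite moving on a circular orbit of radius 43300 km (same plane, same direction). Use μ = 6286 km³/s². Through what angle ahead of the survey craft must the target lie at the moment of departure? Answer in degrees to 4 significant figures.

φ = 105.0°

Semi-major axis of the transfer orbit: a_t = (5024 + 43300)/2 = 24162 km.
Transfer time t = π√(a_t³/μ) = 1.4882×10^5 s.
Target angular speed ω₂ = √(μ/r₂³) = 8.7994×10^-6 rad/s.
Angle swept by the target during transfer: ω₂·t = 1.3095 rad = 75.03°.
The survey craft traverses 180° on the transfer ellipse, so the target must lead by 180° − 75.03° = 105.0°.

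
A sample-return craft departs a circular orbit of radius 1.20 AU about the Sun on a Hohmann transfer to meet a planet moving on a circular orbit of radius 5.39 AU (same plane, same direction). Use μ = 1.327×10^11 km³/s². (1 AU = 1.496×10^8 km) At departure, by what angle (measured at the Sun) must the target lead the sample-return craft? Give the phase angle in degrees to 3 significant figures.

In km: r₁ = 1.20 × 1.496×10^8 = 1.7952×10^8 km; r₂ = 5.39 × 1.496×10^8 = 8.06344×10^8 km.
The Hohmann ellipse has a_t = (r₁ + r₂)/2 = 4.92932×10^8 km.
The half-period of the transfer ellipse is t = π√(a_t³/μ) = 9.43833×10^7 s.
The target's mean motion on its circular orbit is ω₂ = √(μ/r₂³) = 1.59094×10^-8 rad/s.
Angle swept by the target during transfer: ω₂·t = 1.50158 rad = 86.03°.
The sample-return craft traverses 180° on the transfer ellipse, so the target must lead by 180° − 86.03° = 94.0°.

φ = 94.0°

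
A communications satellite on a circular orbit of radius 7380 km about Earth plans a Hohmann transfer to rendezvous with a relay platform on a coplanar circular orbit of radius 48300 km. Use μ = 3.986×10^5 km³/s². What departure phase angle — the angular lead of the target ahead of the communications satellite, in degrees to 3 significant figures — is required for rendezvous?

φ = 101°

Semi-major axis of the transfer orbit: a_t = (7380 + 48300)/2 = 27840 km.
Transfer time t = π√(a_t³/μ) = 23115 s.
Target angular speed ω₂ = √(μ/r₂³) = 5.9477×10^-5 rad/s.
Angle swept by the target during transfer: ω₂·t = 1.3748 rad = 78.77°.
Arrival is 180° from departure on the ellipse, so φ = 180° − 78.77° = 101°.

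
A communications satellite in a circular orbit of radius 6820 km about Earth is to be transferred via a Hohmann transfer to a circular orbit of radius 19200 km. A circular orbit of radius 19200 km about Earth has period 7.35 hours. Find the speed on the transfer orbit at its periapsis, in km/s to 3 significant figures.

v = 9.29 km/s

From Kepler's third law T² = 4π²r³/μ at r = 19200 km, T = 7.35 hours = 7.35 × 3600 s = 26460 s: μ = 4π²r³/T² = 3.99102×10^5 km³/s².
Semi-major axis of the transfer orbit: a_t = (6820 + 19200)/2 = 13010 km.
At periapsis, r = 6820 km.
From the vis-viva equation, v = √[μ(2/r − 1/a_t)] = 9.293 km/s.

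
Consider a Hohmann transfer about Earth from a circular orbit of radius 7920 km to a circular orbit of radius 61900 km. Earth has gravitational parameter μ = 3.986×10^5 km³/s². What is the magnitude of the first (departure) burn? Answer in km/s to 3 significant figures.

Δv₁ = 2.35 km/s

Transfer-ellipse semi-major axis a_t = (r₁ + r₂)/2 = (7920 + 61900)/2 = 34910 km.
On the circular orbit at r = 7920 km, v_c = √(μ/r) = 7.0942 km/s.
Transfer-orbit speed at the same r (vis-viva, a = a_t): v_t = √[μ(2/r − 1/a_t)] = 9.4466 km/s.
Δv₁ = |v_t − v_c| = |9.4466 − 7.0942| = 2.352 km/s.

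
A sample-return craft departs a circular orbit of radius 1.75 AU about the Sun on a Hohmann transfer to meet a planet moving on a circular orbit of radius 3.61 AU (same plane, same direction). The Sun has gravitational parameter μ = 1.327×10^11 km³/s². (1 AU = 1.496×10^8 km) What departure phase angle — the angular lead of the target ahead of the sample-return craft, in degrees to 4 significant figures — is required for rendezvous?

In km: r₁ = 1.75 × 1.496×10^8 = 2.618×10^8 km; r₂ = 3.61 × 1.496×10^8 = 5.40056×10^8 km.
Semi-major axis of the transfer orbit: a_t = (2.618×10^8 + 5.40056×10^8)/2 = 4.00928×10^8 km.
The half-period of the transfer ellipse is t = π√(a_t³/μ) = 6.9233×10^7 s.
The target's mean motion on its circular orbit is ω₂ = √(μ/r₂³) = 2.9025×10^-8 rad/s.
Angle swept by the target during transfer: ω₂·t = 2.0095 rad = 115.14°.
Arrival is 180° from departure on the ellipse, so φ = 180° − 115.14° = 64.86°.

φ = 64.86°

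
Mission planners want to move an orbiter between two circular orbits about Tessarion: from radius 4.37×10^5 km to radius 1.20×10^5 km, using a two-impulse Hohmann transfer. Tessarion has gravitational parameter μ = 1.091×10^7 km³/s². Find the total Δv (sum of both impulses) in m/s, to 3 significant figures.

Semi-major axis of the transfer orbit: a_t = (4.370×10^5 + 1.200×10^5)/2 = 2.785×10^5 km.
Circular speed at r₁: v₁ = √(μ/r₁) = √(1.091×10^7/4.370×10^5) = 4.997 km/s.
On the transfer ellipse at r₁, vis-viva equation gives v_a = √[μ(2/r₁ − 1/a_t)] = 3.280 km/s.
First burn Δv₁ = |v_a − v₁| = 1.717 km/s.
Circular speed at r₂: v₂ = √(μ/r₂) = 9.5350 km/s.
Transfer-orbit speed at r₂: v_p = √[μ(2/r₂ − 1/a_t)] = 11.944 km/s.
Second burn Δv₂ = |v₂ − v_p| = 2.409 km/s.
Total Δv = Δv₁ + Δv₂ = 4.126 km/s.

Δv = 4130 m/s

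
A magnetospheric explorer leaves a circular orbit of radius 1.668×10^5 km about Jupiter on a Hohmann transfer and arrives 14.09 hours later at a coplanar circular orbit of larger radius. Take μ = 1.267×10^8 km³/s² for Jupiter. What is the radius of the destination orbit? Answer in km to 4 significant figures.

Transfer time t = 14.09 hours = 50724 s, and t = π√(a_t³/μ).
So a_t = (μ t²/π²)^(1/3) = (1.267×10^8 × (50724)² / π²)^(1/3) = 3.2085×10^5 km.
Since a_t = (r₁ + r₂)/2, r₂ = 2a_t − r₁ = 2×3.2085×10^5 − 1.668×10^5 = 4.749×10^5 km.

r₂ = 4.749×10^5 km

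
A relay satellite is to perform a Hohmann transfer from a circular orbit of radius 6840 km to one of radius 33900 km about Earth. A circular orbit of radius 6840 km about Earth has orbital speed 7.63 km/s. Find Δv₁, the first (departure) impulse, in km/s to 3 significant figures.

From the circular-orbit relation v² = μ/r at r = 6840 km: μ = v²r = (7.63)² × 6840 = 3.98204×10^5 km³/s².
Semi-major axis of the transfer orbit: a_t = (6840 + 33900)/2 = 20370 km.
Circular speed at r = 6840 km: v_c = √(μ/r) = 7.630 km/s.
Transfer-orbit speed at the same r (vis-viva, a = a_t): v_t = √[μ(2/r − 1/a_t)] = 9.843 km/s.
Δv₁ = |v_t − v_c| = |9.843 − 7.630| = 2.213 km/s.

Δv₁ = 2.21 km/s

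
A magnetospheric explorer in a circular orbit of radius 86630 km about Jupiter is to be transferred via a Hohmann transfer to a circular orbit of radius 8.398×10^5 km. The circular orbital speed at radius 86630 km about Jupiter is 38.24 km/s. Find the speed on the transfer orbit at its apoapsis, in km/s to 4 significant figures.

From the circular-orbit relation v² = μ/r at r = 86630 km: μ = v²r = (38.24)² × 86630 = 1.26679×10^8 km³/s².
The Hohmann ellipse has a_t = (r₁ + r₂)/2 = 4.63215×10^5 km.
The apoapsis of the transfer ellipse is at r = 8.398×10^5 km.
Applying v² = μ(2/r − 1/a_t): v = 5.311 km/s.

v = 5.311 km/s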